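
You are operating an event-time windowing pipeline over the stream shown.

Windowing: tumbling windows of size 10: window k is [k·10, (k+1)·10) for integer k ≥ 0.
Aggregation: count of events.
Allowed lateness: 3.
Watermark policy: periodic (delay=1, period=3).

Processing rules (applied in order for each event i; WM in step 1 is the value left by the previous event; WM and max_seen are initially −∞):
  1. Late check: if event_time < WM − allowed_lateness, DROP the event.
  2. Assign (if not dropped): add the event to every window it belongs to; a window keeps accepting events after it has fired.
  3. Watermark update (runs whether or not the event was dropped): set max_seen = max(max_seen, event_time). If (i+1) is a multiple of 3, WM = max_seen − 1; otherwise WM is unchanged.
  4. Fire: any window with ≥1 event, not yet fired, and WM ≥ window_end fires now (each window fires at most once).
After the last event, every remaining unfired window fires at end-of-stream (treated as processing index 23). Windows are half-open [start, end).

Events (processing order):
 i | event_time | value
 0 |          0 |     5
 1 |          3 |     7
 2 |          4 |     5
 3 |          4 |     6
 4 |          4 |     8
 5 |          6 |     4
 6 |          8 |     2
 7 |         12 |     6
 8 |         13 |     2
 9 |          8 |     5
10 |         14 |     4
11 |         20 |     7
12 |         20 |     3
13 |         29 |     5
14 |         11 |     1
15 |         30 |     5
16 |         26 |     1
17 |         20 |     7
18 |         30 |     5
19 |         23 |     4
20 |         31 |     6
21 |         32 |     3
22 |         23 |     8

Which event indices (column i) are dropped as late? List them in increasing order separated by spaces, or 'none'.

9 14 17 19 22

i=0 t=0 v=5: → [0,10); WM=−∞
i=1 t=3 v=7: → [0,10); WM=−∞
i=2 t=4 v=5: → [0,10); WM=3
i=3 t=4 v=6: → [0,10); WM=3
i=4 t=4 v=8: → [0,10); WM=3
i=5 t=6 v=4: → [0,10); WM=5
i=6 t=8 v=2: → [0,10); WM=5
i=7 t=12 v=6: → [10,20); WM=5
i=8 t=13 v=2: → [10,20); WM=12; [0,10) fires=7
i=9 t=8 v=5: DROP (t<12-3); WM=12
i=10 t=14 v=4: → [10,20); WM=12
i=11 t=20 v=7: → [20,30); WM=19
i=12 t=20 v=3: → [20,30); WM=19
i=13 t=29 v=5: → [20,30); WM=19
i=14 t=11 v=1: DROP (t<19-3); WM=28; [10,20) fires=3
i=15 t=30 v=5: → [30,40); WM=28
i=16 t=26 v=1: → [20,30); WM=28
i=17 t=20 v=7: DROP (t<28-3); WM=29
i=18 t=30 v=5: → [30,40); WM=29
i=19 t=23 v=4: DROP (t<29-3); WM=29
i=20 t=31 v=6: → [30,40); WM=30; [20,30) fires=4
i=21 t=32 v=3: → [30,40); WM=30
i=22 t=23 v=8: DROP (t<30-3); WM=30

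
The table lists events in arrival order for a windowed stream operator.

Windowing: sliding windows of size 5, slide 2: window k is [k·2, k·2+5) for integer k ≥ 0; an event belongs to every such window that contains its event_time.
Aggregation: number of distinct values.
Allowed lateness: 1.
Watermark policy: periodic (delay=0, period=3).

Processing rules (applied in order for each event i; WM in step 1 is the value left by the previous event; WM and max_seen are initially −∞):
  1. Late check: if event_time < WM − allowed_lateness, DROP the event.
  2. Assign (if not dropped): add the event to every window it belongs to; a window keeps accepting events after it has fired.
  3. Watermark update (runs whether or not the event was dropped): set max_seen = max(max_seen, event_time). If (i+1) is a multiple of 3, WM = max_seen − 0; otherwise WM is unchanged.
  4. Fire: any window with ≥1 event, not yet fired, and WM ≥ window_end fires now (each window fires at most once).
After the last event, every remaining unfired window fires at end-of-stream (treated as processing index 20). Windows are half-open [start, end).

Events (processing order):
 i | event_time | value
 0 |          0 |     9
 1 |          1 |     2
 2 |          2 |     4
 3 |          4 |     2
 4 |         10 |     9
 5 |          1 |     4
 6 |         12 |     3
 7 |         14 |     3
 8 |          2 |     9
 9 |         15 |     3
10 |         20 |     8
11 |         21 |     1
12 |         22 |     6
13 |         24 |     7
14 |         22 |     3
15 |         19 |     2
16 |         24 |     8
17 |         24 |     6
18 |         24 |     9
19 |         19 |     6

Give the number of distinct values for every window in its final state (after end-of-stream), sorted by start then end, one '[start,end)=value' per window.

[0,5)=3 [2,7)=2 [4,9)=1 [6,11)=1 [8,13)=2 [10,15)=2 [12,17)=1 [14,19)=1 [16,21)=1 [18,23)=4 [20,25)=6 [22,27)=5 [24,29)=4

i=0 t=0 v=9: → [0,5); WM=−∞
i=1 t=1 v=2: → [0,5); WM=−∞
i=2 t=2 v=4: → [2,7),[0,5); WM=2
i=3 t=4 v=2: → [4,9),[2,7),[0,5); WM=2
i=4 t=10 v=9: → [10,15),[8,13),[6,11); WM=2
i=5 t=1 v=4: → [0,5); WM=10; [0,5) fires=3 [2,7) fires=2 [4,9) fires=1
i=6 t=12 v=3: → [12,17),[10,15),[8,13); WM=10
i=7 t=14 v=3: → [14,19),[12,17),[10,15); WM=10
i=8 t=2 v=9: DROP (t<10-1); WM=14; [6,11) fires=1 [8,13) fires=2
i=9 t=15 v=3: → [14,19),[12,17); WM=14
i=10 t=20 v=8: → [20,25),[18,23),[16,21); WM=14
i=11 t=21 v=1: → [20,25),[18,23); WM=21; [10,15) fires=2 [12,17) fires=1 [14,19) fires=1 [16,21) fires=1
i=12 t=22 v=6: → [22,27),[20,25),[18,23); WM=21
i=13 t=24 v=7: → [24,29),[22,27),[20,25); WM=21
i=14 t=22 v=3: → [22,27),[20,25),[18,23); WM=24; [18,23) fires=4
i=15 t=19 v=2: DROP (t<24-1); WM=24
i=16 t=24 v=8: → [24,29),[22,27),[20,25); WM=24
i=17 t=24 v=6: → [24,29),[22,27),[20,25); WM=24
i=18 t=24 v=9: → [24,29),[22,27),[20,25); WM=24
i=19 t=19 v=6: DROP (t<24-1); WM=24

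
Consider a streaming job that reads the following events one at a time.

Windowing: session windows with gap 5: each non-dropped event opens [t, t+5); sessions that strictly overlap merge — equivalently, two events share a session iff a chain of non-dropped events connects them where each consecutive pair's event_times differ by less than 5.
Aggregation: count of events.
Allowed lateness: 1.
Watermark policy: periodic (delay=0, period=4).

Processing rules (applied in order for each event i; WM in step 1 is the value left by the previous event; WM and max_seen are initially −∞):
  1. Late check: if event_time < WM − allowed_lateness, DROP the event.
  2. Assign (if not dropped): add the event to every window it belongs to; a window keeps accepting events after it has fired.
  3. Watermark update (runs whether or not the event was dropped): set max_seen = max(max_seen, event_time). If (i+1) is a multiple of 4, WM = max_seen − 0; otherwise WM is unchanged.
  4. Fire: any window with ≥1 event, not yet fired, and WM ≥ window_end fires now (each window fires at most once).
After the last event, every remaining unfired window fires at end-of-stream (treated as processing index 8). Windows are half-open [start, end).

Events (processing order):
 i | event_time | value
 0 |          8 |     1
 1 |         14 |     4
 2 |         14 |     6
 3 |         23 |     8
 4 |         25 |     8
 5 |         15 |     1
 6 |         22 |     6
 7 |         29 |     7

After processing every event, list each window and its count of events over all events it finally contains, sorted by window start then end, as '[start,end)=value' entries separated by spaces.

i=0 t=8 v=1: → [8,13); WM=−∞
i=1 t=14 v=4: → [14,19); WM=−∞
i=2 t=14 v=6: → [14,19); WM=−∞
i=3 t=23 v=8: → [23,28); WM=23
i=4 t=25 v=8: → [23,30); WM=23
i=5 t=15 v=1: DROP (t<23-1); WM=23
i=6 t=22 v=6: → [22,30); WM=23
i=7 t=29 v=7: → [22,34); WM=29

[8,13)=1 [14,19)=2 [22,34)=4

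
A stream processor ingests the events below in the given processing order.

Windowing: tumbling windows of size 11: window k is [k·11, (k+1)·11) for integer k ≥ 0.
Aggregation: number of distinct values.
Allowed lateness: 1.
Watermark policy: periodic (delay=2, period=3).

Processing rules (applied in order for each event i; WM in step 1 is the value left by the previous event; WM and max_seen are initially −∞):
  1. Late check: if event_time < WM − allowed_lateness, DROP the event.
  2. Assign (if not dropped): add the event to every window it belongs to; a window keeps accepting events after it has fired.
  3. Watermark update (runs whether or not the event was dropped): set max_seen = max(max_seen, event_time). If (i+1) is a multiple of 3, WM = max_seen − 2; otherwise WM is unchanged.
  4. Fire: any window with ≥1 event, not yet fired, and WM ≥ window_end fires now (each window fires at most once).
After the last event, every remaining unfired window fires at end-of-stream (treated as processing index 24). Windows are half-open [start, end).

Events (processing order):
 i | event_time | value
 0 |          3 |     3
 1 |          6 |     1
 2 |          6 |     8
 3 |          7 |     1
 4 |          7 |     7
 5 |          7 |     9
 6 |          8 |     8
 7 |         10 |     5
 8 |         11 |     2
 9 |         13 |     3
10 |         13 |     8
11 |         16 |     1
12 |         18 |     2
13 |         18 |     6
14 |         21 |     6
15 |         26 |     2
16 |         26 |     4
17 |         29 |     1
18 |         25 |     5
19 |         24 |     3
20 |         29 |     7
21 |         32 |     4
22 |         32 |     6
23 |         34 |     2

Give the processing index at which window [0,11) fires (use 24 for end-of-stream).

i=0 t=3 v=3: → [0,11); WM=−∞
i=1 t=6 v=1: → [0,11); WM=−∞
i=2 t=6 v=8: → [0,11); WM=4
i=3 t=7 v=1: → [0,11); WM=4
i=4 t=7 v=7: → [0,11); WM=4
i=5 t=7 v=9: → [0,11); WM=5
i=6 t=8 v=8: → [0,11); WM=5
i=7 t=10 v=5: → [0,11); WM=5
i=8 t=11 v=2: → [11,22); WM=9
i=9 t=13 v=3: → [11,22); WM=9
i=10 t=13 v=8: → [11,22); WM=9
i=11 t=16 v=1: → [11,22); WM=14; [0,11) fires=6
i=12 t=18 v=2: → [11,22); WM=14
i=13 t=18 v=6: → [11,22); WM=14
i=14 t=21 v=6: → [11,22); WM=19
i=15 t=26 v=2: → [22,33); WM=19
i=16 t=26 v=4: → [22,33); WM=19
i=17 t=29 v=1: → [22,33); WM=27; [11,22) fires=5
i=18 t=25 v=5: DROP (t<27-1); WM=27
i=19 t=24 v=3: DROP (t<27-1); WM=27
i=20 t=29 v=7: → [22,33); WM=27
i=21 t=32 v=4: → [22,33); WM=27
i=22 t=32 v=6: → [22,33); WM=27
i=23 t=34 v=2: → [33,44); WM=32

11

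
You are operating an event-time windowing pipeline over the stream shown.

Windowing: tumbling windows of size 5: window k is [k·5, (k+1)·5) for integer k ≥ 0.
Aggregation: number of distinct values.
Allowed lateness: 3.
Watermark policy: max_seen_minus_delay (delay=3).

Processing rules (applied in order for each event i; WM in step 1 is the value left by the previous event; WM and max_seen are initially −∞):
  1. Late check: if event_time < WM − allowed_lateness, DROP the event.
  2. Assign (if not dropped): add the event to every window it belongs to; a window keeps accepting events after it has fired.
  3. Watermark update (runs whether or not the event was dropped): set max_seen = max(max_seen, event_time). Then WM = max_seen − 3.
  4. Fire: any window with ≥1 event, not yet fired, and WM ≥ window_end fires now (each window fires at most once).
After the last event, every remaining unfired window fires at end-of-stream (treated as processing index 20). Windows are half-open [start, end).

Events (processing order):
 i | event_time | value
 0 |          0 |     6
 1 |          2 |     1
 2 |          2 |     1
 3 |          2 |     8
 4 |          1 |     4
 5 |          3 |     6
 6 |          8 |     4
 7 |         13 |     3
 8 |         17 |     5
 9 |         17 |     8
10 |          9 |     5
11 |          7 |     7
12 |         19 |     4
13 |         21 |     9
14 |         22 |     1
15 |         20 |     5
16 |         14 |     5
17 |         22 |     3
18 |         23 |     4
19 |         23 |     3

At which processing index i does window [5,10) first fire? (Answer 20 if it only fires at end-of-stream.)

i=0 t=0 v=6: → [0,5); WM=-3
i=1 t=2 v=1: → [0,5); WM=-1
i=2 t=2 v=1: → [0,5); WM=-1
i=3 t=2 v=8: → [0,5); WM=-1
i=4 t=1 v=4: → [0,5); WM=-1
i=5 t=3 v=6: → [0,5); WM=0
i=6 t=8 v=4: → [5,10); WM=5; [0,5) fires=4
i=7 t=13 v=3: → [10,15); WM=10; [5,10) fires=1
i=8 t=17 v=5: → [15,20); WM=14
i=9 t=17 v=8: → [15,20); WM=14
i=10 t=9 v=5: DROP (t<14-3); WM=14
i=11 t=7 v=7: DROP (t<14-3); WM=14
i=12 t=19 v=4: → [15,20); WM=16; [10,15) fires=1
i=13 t=21 v=9: → [20,25); WM=18
i=14 t=22 v=1: → [20,25); WM=19
i=15 t=20 v=5: → [20,25); WM=19
i=16 t=14 v=5: DROP (t<19-3); WM=19
i=17 t=22 v=3: → [20,25); WM=19
i=18 t=23 v=4: → [20,25); WM=20; [15,20) fires=3
i=19 t=23 v=3: → [20,25); WM=20

7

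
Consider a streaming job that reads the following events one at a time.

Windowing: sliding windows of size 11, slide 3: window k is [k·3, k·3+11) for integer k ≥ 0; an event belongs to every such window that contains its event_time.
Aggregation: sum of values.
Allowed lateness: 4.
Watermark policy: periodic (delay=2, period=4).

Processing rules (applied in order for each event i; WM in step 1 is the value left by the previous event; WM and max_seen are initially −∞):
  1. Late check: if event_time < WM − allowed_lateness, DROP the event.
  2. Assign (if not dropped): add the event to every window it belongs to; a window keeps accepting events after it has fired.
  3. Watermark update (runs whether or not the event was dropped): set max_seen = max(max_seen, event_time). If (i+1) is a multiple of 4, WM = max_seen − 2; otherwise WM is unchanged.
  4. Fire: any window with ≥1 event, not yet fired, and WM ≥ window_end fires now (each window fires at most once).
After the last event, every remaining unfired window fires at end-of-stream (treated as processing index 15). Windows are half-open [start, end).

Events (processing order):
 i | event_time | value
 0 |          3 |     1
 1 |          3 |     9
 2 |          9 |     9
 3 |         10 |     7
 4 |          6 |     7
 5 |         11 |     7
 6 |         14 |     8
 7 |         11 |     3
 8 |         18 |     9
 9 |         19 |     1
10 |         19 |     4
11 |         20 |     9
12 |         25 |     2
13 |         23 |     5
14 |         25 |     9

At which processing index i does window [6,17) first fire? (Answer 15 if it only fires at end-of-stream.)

i=0 t=3 v=1: → [3,14),[0,11); WM=−∞
i=1 t=3 v=9: → [3,14),[0,11); WM=−∞
i=2 t=9 v=9: → [9,20),[6,17),[3,14),[0,11); WM=−∞
i=3 t=10 v=7: → [9,20),[6,17),[3,14),[0,11); WM=8
i=4 t=6 v=7: → [6,17),[3,14),[0,11); WM=8
i=5 t=11 v=7: → [9,20),[6,17),[3,14); WM=8
i=6 t=14 v=8: → [12,23),[9,20),[6,17); WM=8
i=7 t=11 v=3: → [9,20),[6,17),[3,14); WM=12; [0,11) fires=33
i=8 t=18 v=9: → [18,29),[15,26),[12,23),[9,20); WM=12
i=9 t=19 v=1: → [18,29),[15,26),[12,23),[9,20); WM=12
i=10 t=19 v=4: → [18,29),[15,26),[12,23),[9,20); WM=12
i=11 t=20 v=9: → [18,29),[15,26),[12,23); WM=18; [3,14) fires=43 [6,17) fires=41
i=12 t=25 v=2: → [24,35),[21,32),[18,29),[15,26); WM=18
i=13 t=23 v=5: → [21,32),[18,29),[15,26); WM=18
i=14 t=25 v=9: → [24,35),[21,32),[18,29),[15,26); WM=18

11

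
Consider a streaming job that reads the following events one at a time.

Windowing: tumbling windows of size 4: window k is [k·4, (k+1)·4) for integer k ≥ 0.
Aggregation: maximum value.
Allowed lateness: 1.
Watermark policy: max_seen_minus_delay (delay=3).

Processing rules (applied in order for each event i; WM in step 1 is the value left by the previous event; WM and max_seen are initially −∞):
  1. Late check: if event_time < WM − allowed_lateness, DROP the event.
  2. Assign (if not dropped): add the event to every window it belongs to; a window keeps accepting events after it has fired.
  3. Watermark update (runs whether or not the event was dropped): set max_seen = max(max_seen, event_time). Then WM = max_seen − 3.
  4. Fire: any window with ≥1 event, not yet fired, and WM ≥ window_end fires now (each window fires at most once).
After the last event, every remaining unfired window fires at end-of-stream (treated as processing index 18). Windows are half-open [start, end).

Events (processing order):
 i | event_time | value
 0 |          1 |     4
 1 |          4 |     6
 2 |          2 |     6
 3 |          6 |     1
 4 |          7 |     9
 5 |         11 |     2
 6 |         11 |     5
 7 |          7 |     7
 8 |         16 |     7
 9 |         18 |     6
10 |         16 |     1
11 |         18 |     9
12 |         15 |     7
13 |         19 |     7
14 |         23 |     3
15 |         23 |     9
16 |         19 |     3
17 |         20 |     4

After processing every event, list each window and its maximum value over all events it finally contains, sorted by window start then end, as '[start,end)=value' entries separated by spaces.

i=0 t=1 v=4: → [0,4); WM=-2
i=1 t=4 v=6: → [4,8); WM=1
i=2 t=2 v=6: → [0,4); WM=1
i=3 t=6 v=1: → [4,8); WM=3
i=4 t=7 v=9: → [4,8); WM=4; [0,4) fires=6
i=5 t=11 v=2: → [8,12); WM=8; [4,8) fires=9
i=6 t=11 v=5: → [8,12); WM=8
i=7 t=7 v=7: → [4,8); WM=8
i=8 t=16 v=7: → [16,20); WM=13; [8,12) fires=5
i=9 t=18 v=6: → [16,20); WM=15
i=10 t=16 v=1: → [16,20); WM=15
i=11 t=18 v=9: → [16,20); WM=15
i=12 t=15 v=7: → [12,16); WM=15
i=13 t=19 v=7: → [16,20); WM=16; [12,16) fires=7
i=14 t=23 v=3: → [20,24); WM=20; [16,20) fires=9
i=15 t=23 v=9: → [20,24); WM=20
i=16 t=19 v=3: → [16,20); WM=20
i=17 t=20 v=4: → [20,24); WM=20

[0,4)=6 [4,8)=9 [8,12)=5 [12,16)=7 [16,20)=9 [20,24)=9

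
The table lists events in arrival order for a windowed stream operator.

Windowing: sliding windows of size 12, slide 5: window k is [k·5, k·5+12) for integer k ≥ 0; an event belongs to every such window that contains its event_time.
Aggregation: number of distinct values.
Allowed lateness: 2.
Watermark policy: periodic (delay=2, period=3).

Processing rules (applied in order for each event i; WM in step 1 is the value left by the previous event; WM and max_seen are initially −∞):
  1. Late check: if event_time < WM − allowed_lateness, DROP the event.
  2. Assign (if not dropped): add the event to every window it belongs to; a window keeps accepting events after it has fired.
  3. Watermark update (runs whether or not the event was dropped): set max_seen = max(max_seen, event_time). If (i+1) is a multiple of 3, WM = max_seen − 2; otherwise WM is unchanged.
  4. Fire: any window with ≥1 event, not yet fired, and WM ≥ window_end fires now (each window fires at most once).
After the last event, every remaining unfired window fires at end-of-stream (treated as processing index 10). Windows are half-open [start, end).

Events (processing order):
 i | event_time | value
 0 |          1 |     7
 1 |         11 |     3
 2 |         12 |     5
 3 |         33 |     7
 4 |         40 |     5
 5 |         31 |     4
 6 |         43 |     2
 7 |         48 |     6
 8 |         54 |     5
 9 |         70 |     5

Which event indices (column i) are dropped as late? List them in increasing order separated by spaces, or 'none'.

none

i=0 t=1 v=7: → [0,12); WM=−∞
i=1 t=11 v=3: → [10,22),[5,17),[0,12); WM=−∞
i=2 t=12 v=5: → [10,22),[5,17); WM=10
i=3 t=33 v=7: → [30,42),[25,37); WM=10
i=4 t=40 v=5: → [40,52),[35,47),[30,42); WM=10
i=5 t=31 v=4: → [30,42),[25,37),[20,32); WM=38; [0,12) fires=2 [5,17) fires=2 [10,22) fires=2 [20,32) fires=1 [25,37) fires=2
i=6 t=43 v=2: → [40,52),[35,47); WM=38
i=7 t=48 v=6: → [45,57),[40,52); WM=38
i=8 t=54 v=5: → [50,62),[45,57); WM=52; [30,42) fires=3 [35,47) fires=2 [40,52) fires=3
i=9 t=70 v=5: → [70,82),[65,77),[60,72); WM=52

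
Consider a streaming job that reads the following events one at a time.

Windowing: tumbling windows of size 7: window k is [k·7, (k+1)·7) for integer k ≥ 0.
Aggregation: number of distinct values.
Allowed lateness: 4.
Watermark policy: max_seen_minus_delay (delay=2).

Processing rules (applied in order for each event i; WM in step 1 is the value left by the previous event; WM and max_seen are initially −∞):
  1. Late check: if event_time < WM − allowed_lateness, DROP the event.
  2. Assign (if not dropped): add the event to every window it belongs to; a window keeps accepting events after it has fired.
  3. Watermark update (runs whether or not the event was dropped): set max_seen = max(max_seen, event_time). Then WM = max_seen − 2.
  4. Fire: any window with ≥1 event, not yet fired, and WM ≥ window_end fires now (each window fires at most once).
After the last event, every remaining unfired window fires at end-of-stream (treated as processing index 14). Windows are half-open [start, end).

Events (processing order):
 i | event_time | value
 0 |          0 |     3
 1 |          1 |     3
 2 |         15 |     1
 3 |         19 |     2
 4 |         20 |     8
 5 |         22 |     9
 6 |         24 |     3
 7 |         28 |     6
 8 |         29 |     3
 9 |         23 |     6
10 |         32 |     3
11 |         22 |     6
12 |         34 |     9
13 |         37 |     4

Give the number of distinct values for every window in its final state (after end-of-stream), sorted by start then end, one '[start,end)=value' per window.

i=0 t=0 v=3: → [0,7); WM=-2
i=1 t=1 v=3: → [0,7); WM=-1
i=2 t=15 v=1: → [14,21); WM=13; [0,7) fires=1
i=3 t=19 v=2: → [14,21); WM=17
i=4 t=20 v=8: → [14,21); WM=18
i=5 t=22 v=9: → [21,28); WM=20
i=6 t=24 v=3: → [21,28); WM=22; [14,21) fires=3
i=7 t=28 v=6: → [28,35); WM=26
i=8 t=29 v=3: → [28,35); WM=27
i=9 t=23 v=6: → [21,28); WM=27
i=10 t=32 v=3: → [28,35); WM=30; [21,28) fires=3
i=11 t=22 v=6: DROP (t<30-4); WM=30
i=12 t=34 v=9: → [28,35); WM=32
i=13 t=37 v=4: → [35,42); WM=35; [28,35) fires=3

[0,7)=1 [14,21)=3 [21,28)=3 [28,35)=3 [35,42)=1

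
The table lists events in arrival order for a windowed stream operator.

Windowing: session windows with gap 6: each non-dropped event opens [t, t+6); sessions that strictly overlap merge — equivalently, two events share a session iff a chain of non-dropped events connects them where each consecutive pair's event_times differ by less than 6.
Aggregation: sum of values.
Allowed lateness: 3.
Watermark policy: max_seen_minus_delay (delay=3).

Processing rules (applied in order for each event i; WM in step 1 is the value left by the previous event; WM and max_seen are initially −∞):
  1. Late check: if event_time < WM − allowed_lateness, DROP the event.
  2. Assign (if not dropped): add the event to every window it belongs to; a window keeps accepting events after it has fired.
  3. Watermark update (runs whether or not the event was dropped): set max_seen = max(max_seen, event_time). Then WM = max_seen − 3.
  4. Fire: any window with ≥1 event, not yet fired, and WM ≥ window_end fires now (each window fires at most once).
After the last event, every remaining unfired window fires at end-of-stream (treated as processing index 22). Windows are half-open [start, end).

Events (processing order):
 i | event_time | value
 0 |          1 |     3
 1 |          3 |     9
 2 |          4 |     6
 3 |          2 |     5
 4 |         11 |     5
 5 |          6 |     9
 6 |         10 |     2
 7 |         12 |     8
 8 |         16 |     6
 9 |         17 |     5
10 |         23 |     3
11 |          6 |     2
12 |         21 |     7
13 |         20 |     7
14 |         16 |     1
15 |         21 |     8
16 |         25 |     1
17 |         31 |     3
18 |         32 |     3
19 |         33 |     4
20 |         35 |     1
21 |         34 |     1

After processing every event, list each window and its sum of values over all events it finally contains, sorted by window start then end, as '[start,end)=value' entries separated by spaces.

[1,31)=84 [31,41)=12

i=0 t=1 v=3: → [1,7); WM=-2
i=1 t=3 v=9: → [1,9); WM=0
i=2 t=4 v=6: → [1,10); WM=1
i=3 t=2 v=5: → [1,10); WM=1
i=4 t=11 v=5: → [11,17); WM=8
i=5 t=6 v=9: → [1,17); WM=8
i=6 t=10 v=2: → [1,17); WM=8
i=7 t=12 v=8: → [1,18); WM=9
i=8 t=16 v=6: → [1,22); WM=13
i=9 t=17 v=5: → [1,23); WM=14
i=10 t=23 v=3: → [23,29); WM=20
i=11 t=6 v=2: DROP (t<20-3); WM=20
i=12 t=21 v=7: → [1,29); WM=20
i=13 t=20 v=7: → [1,29); WM=20
i=14 t=16 v=1: DROP (t<20-3); WM=20
i=15 t=21 v=8: → [1,29); WM=20
i=16 t=25 v=1: → [1,31); WM=22
i=17 t=31 v=3: → [31,37); WM=28
i=18 t=32 v=3: → [31,38); WM=29
i=19 t=33 v=4: → [31,39); WM=30
i=20 t=35 v=1: → [31,41); WM=32
i=21 t=34 v=1: → [31,41); WM=32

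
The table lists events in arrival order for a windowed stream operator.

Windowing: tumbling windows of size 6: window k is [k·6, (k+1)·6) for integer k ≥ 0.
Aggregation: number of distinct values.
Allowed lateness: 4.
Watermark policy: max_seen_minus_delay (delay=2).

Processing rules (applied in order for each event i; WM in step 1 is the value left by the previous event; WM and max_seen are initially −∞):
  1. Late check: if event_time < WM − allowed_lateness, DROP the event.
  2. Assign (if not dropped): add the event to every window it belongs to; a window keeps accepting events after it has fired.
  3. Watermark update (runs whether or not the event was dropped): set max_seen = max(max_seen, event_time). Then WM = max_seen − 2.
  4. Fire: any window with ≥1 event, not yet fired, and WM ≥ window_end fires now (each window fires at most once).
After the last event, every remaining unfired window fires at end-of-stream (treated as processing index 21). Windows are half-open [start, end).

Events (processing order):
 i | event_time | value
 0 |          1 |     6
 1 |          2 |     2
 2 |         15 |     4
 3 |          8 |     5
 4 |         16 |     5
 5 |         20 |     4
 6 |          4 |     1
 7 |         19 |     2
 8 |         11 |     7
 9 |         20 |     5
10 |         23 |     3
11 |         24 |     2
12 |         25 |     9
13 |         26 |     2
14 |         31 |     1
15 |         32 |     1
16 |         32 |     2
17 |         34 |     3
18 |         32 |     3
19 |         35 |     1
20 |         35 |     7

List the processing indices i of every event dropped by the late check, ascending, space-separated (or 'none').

3 6 8

i=0 t=1 v=6: → [0,6); WM=-1
i=1 t=2 v=2: → [0,6); WM=0
i=2 t=15 v=4: → [12,18); WM=13; [0,6) fires=2
i=3 t=8 v=5: DROP (t<13-4); WM=13
i=4 t=16 v=5: → [12,18); WM=14
i=5 t=20 v=4: → [18,24); WM=18; [12,18) fires=2
i=6 t=4 v=1: DROP (t<18-4); WM=18
i=7 t=19 v=2: → [18,24); WM=18
i=8 t=11 v=7: DROP (t<18-4); WM=18
i=9 t=20 v=5: → [18,24); WM=18
i=10 t=23 v=3: → [18,24); WM=21
i=11 t=24 v=2: → [24,30); WM=22
i=12 t=25 v=9: → [24,30); WM=23
i=13 t=26 v=2: → [24,30); WM=24; [18,24) fires=4
i=14 t=31 v=1: → [30,36); WM=29
i=15 t=32 v=1: → [30,36); WM=30; [24,30) fires=2
i=16 t=32 v=2: → [30,36); WM=30
i=17 t=34 v=3: → [30,36); WM=32
i=18 t=32 v=3: → [30,36); WM=32
i=19 t=35 v=1: → [30,36); WM=33
i=20 t=35 v=7: → [30,36); WM=33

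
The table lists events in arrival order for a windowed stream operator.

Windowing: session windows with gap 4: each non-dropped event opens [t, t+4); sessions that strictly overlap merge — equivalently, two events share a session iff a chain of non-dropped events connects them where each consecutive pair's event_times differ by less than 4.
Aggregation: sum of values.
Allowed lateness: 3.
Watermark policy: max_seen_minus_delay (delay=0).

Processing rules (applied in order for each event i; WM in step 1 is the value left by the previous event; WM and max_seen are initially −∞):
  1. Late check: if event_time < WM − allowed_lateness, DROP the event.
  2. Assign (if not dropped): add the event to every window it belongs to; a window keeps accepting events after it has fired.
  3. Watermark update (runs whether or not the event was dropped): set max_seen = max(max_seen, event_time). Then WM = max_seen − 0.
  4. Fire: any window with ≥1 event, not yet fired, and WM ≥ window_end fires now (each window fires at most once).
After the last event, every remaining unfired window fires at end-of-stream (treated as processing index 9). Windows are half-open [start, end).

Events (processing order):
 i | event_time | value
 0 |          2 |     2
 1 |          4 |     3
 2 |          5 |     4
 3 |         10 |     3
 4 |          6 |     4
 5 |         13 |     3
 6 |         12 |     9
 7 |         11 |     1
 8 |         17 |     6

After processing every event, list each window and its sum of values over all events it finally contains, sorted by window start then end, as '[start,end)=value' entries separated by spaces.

[2,9)=9 [10,17)=16 [17,21)=6

i=0 t=2 v=2: → [2,6); WM=2
i=1 t=4 v=3: → [2,8); WM=4
i=2 t=5 v=4: → [2,9); WM=5
i=3 t=10 v=3: → [10,14); WM=10
i=4 t=6 v=4: DROP (t<10-3); WM=10
i=5 t=13 v=3: → [10,17); WM=13
i=6 t=12 v=9: → [10,17); WM=13
i=7 t=11 v=1: → [10,17); WM=13
i=8 t=17 v=6: → [17,21); WM=17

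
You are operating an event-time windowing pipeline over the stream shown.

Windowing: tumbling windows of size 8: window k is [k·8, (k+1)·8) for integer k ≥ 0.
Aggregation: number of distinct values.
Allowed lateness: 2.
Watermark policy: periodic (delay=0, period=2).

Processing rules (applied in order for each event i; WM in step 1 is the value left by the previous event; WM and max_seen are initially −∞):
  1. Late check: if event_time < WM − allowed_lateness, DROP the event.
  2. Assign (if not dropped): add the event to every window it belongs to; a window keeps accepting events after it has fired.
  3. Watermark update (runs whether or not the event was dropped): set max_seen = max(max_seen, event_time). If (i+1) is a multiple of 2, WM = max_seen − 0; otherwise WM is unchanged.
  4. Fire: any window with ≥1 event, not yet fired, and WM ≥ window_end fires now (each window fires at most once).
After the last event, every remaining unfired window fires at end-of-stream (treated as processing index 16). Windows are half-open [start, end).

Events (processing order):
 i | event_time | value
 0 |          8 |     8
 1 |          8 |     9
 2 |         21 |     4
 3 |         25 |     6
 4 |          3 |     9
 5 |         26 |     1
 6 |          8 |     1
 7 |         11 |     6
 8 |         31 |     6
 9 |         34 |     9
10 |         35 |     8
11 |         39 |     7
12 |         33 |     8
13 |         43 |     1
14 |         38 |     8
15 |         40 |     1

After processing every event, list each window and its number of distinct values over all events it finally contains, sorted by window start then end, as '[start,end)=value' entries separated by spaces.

[8,16)=2 [16,24)=1 [24,32)=2 [32,40)=3 [40,48)=1

i=0 t=8 v=8: → [8,16); WM=−∞
i=1 t=8 v=9: → [8,16); WM=8
i=2 t=21 v=4: → [16,24); WM=8
i=3 t=25 v=6: → [24,32); WM=25; [8,16) fires=2 [16,24) fires=1
i=4 t=3 v=9: DROP (t<25-2); WM=25
i=5 t=26 v=1: → [24,32); WM=26
i=6 t=8 v=1: DROP (t<26-2); WM=26
i=7 t=11 v=6: DROP (t<26-2); WM=26
i=8 t=31 v=6: → [24,32); WM=26
i=9 t=34 v=9: → [32,40); WM=34; [24,32) fires=2
i=10 t=35 v=8: → [32,40); WM=34
i=11 t=39 v=7: → [32,40); WM=39
i=12 t=33 v=8: DROP (t<39-2); WM=39
i=13 t=43 v=1: → [40,48); WM=43; [32,40) fires=3
i=14 t=38 v=8: DROP (t<43-2); WM=43
i=15 t=40 v=1: DROP (t<43-2); WM=43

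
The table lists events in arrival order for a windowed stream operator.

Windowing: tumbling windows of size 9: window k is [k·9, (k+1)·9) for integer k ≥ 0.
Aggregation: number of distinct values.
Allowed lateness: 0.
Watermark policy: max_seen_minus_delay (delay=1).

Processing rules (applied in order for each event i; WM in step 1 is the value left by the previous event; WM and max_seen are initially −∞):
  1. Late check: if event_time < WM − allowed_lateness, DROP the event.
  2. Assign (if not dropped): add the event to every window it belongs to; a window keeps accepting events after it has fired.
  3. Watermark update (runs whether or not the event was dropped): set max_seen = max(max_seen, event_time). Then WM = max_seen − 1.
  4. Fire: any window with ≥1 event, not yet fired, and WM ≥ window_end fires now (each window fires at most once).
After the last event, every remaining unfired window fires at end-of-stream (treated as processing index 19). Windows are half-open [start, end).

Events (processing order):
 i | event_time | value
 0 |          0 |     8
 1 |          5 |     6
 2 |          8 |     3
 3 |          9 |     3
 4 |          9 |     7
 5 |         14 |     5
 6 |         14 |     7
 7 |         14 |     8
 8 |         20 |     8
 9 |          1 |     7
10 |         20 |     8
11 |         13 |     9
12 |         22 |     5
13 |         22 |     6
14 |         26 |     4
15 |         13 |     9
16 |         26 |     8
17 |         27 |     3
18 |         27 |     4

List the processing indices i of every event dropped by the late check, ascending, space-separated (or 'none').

9 11 15

i=0 t=0 v=8: → [0,9); WM=-1
i=1 t=5 v=6: → [0,9); WM=4
i=2 t=8 v=3: → [0,9); WM=7
i=3 t=9 v=3: → [9,18); WM=8
i=4 t=9 v=7: → [9,18); WM=8
i=5 t=14 v=5: → [9,18); WM=13; [0,9) fires=3
i=6 t=14 v=7: → [9,18); WM=13
i=7 t=14 v=8: → [9,18); WM=13
i=8 t=20 v=8: → [18,27); WM=19; [9,18) fires=4
i=9 t=1 v=7: DROP (t<19-0); WM=19
i=10 t=20 v=8: → [18,27); WM=19
i=11 t=13 v=9: DROP (t<19-0); WM=19
i=12 t=22 v=5: → [18,27); WM=21
i=13 t=22 v=6: → [18,27); WM=21
i=14 t=26 v=4: → [18,27); WM=25
i=15 t=13 v=9: DROP (t<25-0); WM=25
i=16 t=26 v=8: → [18,27); WM=25
i=17 t=27 v=3: → [27,36); WM=26
i=18 t=27 v=4: → [27,36); WM=26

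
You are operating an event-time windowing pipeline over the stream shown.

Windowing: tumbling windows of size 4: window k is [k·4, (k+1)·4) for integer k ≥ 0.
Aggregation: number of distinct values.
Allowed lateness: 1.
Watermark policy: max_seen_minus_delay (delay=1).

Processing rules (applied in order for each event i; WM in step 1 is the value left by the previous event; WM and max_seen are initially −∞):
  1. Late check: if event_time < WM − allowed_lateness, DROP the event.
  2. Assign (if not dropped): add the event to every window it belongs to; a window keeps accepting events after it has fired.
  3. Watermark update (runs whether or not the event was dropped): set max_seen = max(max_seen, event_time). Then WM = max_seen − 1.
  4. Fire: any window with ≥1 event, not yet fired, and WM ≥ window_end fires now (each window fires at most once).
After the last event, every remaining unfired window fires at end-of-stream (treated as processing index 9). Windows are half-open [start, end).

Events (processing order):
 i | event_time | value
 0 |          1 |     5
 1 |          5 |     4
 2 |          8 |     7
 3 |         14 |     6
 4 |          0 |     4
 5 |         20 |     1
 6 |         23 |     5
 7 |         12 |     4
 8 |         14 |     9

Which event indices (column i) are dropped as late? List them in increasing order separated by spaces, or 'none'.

4 7 8

i=0 t=1 v=5: → [0,4); WM=0
i=1 t=5 v=4: → [4,8); WM=4; [0,4) fires=1
i=2 t=8 v=7: → [8,12); WM=7
i=3 t=14 v=6: → [12,16); WM=13; [4,8) fires=1 [8,12) fires=1
i=4 t=0 v=4: DROP (t<13-1); WM=13
i=5 t=20 v=1: → [20,24); WM=19; [12,16) fires=1
i=6 t=23 v=5: → [20,24); WM=22
i=7 t=12 v=4: DROP (t<22-1); WM=22
i=8 t=14 v=9: DROP (t<22-1); WM=22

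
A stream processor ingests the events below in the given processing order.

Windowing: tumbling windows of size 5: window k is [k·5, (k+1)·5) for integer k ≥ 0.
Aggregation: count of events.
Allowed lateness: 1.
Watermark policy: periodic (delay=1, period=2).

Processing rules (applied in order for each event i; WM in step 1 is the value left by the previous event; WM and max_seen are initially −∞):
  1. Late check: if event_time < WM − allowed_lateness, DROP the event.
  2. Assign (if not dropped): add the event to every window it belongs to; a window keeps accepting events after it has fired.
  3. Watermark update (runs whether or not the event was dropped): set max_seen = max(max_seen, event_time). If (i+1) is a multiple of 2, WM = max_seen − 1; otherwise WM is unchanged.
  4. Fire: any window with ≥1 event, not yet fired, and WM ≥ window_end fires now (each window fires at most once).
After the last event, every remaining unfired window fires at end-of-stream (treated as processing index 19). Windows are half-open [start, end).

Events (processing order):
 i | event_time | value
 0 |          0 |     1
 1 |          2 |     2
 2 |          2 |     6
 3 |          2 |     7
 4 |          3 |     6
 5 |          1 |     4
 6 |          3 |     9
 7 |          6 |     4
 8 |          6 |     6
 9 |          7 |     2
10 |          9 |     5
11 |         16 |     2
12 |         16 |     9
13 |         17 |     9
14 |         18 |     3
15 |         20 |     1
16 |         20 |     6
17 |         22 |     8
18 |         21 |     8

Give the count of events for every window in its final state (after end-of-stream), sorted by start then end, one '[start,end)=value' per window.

[0,5)=7 [5,10)=4 [15,20)=4 [20,25)=4

i=0 t=0 v=1: → [0,5); WM=−∞
i=1 t=2 v=2: → [0,5); WM=1
i=2 t=2 v=6: → [0,5); WM=1
i=3 t=2 v=7: → [0,5); WM=1
i=4 t=3 v=6: → [0,5); WM=1
i=5 t=1 v=4: → [0,5); WM=2
i=6 t=3 v=9: → [0,5); WM=2
i=7 t=6 v=4: → [5,10); WM=5; [0,5) fires=7
i=8 t=6 v=6: → [5,10); WM=5
i=9 t=7 v=2: → [5,10); WM=6
i=10 t=9 v=5: → [5,10); WM=6
i=11 t=16 v=2: → [15,20); WM=15; [5,10) fires=4
i=12 t=16 v=9: → [15,20); WM=15
i=13 t=17 v=9: → [15,20); WM=16
i=14 t=18 v=3: → [15,20); WM=16
i=15 t=20 v=1: → [20,25); WM=19
i=16 t=20 v=6: → [20,25); WM=19
i=17 t=22 v=8: → [20,25); WM=21; [15,20) fires=4
i=18 t=21 v=8: → [20,25); WM=21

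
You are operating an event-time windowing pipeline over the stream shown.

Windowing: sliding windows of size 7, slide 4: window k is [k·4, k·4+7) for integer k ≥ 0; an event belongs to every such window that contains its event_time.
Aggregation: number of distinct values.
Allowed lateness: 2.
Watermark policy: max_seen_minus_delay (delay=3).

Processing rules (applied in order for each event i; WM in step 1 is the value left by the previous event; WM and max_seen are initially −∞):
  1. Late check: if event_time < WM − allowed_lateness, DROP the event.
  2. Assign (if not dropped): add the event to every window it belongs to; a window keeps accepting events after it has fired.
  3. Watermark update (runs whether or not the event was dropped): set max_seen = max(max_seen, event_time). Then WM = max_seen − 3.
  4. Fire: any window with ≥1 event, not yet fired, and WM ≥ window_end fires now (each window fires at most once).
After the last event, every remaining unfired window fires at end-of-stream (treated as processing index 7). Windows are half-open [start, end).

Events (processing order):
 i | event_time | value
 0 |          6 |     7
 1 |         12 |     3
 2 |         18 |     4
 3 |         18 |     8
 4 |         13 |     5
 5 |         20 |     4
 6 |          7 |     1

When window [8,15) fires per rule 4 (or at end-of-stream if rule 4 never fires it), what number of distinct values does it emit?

i=0 t=6 v=7: → [4,11),[0,7); WM=3
i=1 t=12 v=3: → [12,19),[8,15); WM=9; [0,7) fires=1
i=2 t=18 v=4: → [16,23),[12,19); WM=15; [4,11) fires=1 [8,15) fires=1
i=3 t=18 v=8: → [16,23),[12,19); WM=15
i=4 t=13 v=5: → [12,19),[8,15); WM=15
i=5 t=20 v=4: → [20,27),[16,23); WM=17
i=6 t=7 v=1: DROP (t<17-2); WM=17

1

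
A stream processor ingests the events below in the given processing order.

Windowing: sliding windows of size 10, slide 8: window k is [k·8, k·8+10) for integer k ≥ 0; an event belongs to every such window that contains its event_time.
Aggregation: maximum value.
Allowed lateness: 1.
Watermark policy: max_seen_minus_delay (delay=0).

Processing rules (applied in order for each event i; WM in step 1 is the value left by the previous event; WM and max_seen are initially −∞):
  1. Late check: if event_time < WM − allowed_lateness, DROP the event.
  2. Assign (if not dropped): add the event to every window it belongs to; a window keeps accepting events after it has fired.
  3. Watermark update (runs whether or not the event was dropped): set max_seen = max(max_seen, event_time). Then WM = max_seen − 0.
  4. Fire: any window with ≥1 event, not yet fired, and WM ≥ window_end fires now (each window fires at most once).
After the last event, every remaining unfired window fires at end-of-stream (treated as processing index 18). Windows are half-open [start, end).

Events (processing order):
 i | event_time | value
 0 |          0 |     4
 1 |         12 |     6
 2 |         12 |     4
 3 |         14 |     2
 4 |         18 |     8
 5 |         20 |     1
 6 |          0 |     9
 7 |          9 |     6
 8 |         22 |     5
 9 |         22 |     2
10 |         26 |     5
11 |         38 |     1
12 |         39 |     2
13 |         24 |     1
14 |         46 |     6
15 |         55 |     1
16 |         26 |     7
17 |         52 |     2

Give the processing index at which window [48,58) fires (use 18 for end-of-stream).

i=0 t=0 v=4: → [0,10); WM=0
i=1 t=12 v=6: → [8,18); WM=12; [0,10) fires=4
i=2 t=12 v=4: → [8,18); WM=12
i=3 t=14 v=2: → [8,18); WM=14
i=4 t=18 v=8: → [16,26); WM=18; [8,18) fires=6
i=5 t=20 v=1: → [16,26); WM=20
i=6 t=0 v=9: DROP (t<20-1); WM=20
i=7 t=9 v=6: DROP (t<20-1); WM=20
i=8 t=22 v=5: → [16,26); WM=22
i=9 t=22 v=2: → [16,26); WM=22
i=10 t=26 v=5: → [24,34); WM=26; [16,26) fires=8
i=11 t=38 v=1: → [32,42); WM=38; [24,34) fires=5
i=12 t=39 v=2: → [32,42); WM=39
i=13 t=24 v=1: DROP (t<39-1); WM=39
i=14 t=46 v=6: → [40,50); WM=46; [32,42) fires=2
i=15 t=55 v=1: → [48,58); WM=55; [40,50) fires=6
i=16 t=26 v=7: DROP (t<55-1); WM=55
i=17 t=52 v=2: DROP (t<55-1); WM=55

18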